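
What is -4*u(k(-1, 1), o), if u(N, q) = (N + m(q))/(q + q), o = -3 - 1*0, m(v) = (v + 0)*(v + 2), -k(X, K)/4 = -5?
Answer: 46/3 ≈ 15.333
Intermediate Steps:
k(X, K) = 20 (k(X, K) = -4*(-5) = 20)
m(v) = v*(2 + v)
o = -3 (o = -3 + 0 = -3)
u(N, q) = (N + q*(2 + q))/(2*q) (u(N, q) = (N + q*(2 + q))/(q + q) = (N + q*(2 + q))/((2*q)) = (N + q*(2 + q))*(1/(2*q)) = (N + q*(2 + q))/(2*q))
-4*u(k(-1, 1), o) = -2*(20 - 3*(2 - 3))/(-3) = -2*(-1)*(20 - 3*(-1))/3 = -2*(-1)*(20 + 3)/3 = -2*(-1)*23/3 = -4*(-23/6) = 46/3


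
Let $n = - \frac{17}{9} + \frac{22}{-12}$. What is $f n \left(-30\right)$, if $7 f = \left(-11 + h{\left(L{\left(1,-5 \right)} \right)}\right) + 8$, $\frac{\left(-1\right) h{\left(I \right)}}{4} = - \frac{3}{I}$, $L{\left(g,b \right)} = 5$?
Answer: $- \frac{67}{7} \approx -9.5714$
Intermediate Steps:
$h{\left(I \right)} = \frac{12}{I}$ ($h{\left(I \right)} = - 4 \left(- \frac{3}{I}\right) = \frac{12}{I}$)
$n = - \frac{67}{18}$ ($n = \left(-17\right) \frac{1}{9} + 22 \left(- \frac{1}{12}\right) = - \frac{17}{9} - \frac{11}{6} = - \frac{67}{18} \approx -3.7222$)
$f = - \frac{3}{35}$ ($f = \frac{\left(-11 + \frac{12}{5}\right) + 8}{7} = \frac{- \frac{43}{5} + 8}{7} = \frac{1}{7} \left(- \frac{3}{5}\right) = - \frac{3}{35} \approx -0.085714$)
$f n \left(-30\right) = \left(- \frac{3}{35}\right) \left(- \frac{67}{18}\right) \left(-30\right) = \frac{67}{210} \left(-30\right) = - \frac{67}{7}$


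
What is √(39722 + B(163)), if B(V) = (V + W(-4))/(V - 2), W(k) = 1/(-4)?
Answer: √84053891/46 ≈ 199.31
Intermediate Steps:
W(k) = -¼
B(V) = (-¼ + V)/(-2 + V) (B(V) = (V - ¼)/(V - 2) = (-¼ + V)/(-2 + V))
√(39722 + B(163)) = √(39722 + (-¼ + 163)/(-2 + 163)) = √(39722 + (651/4)/161) = √(39722 + (1/161)*(651/4)) = √(39722 + 93/92) = √(3654517/92) = √84053891/46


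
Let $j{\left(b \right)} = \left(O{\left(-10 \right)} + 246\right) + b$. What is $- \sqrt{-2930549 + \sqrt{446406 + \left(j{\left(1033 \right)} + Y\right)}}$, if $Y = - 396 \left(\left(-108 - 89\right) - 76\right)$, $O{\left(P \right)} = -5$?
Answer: $- i \sqrt{2930549 - 2 \sqrt{138947}} \approx - 1711.7 i$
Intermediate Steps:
$j{\left(b \right)} = 241 + b$ ($j{\left(b \right)} = \left(-5 + 246\right) + b = 241 + b$)
$Y = 108108$ ($Y = - 396 \left(\left(-108 - 89\right) - 76\right) = - 396 \left(-197 - 76\right) = \left(-396\right) \left(-273\right) = 108108$)
$- \sqrt{-2930549 + \sqrt{446406 + \left(j{\left(1033 \right)} + Y\right)}} = - \sqrt{-2930549 + \sqrt{446406 + \left(\left(241 + 1033\right) + 108108\right)}} = - \sqrt{-2930549 + \sqrt{446406 + \left(1274 + 108108\right)}} = - \sqrt{-2930549 + \sqrt{446406 + 109382}} = - \sqrt{-2930549 + \sqrt{555788}} = - \sqrt{-2930549 + 2 \sqrt{138947}}$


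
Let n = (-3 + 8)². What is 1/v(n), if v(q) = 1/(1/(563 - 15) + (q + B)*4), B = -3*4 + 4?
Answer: 37265/548 ≈ 68.002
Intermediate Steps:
B = -8 (B = -12 + 4 = -8)
n = 25 (n = 5² = 25)
v(q) = 1/(-17535/548 + 4*q) (v(q) = 1/(1/(563 - 15) + (q - 8)*4) = 1/(1/548 + (-8 + q)*4) = 1/(1/548 + (-32 + 4*q)) = 1/(-17535/548 + 4*q))
1/v(n) = 1/(548/(-17535 + 2192*25)) = 1/(548/(-17535 + 54800)) = 1/(548/37265) = 37265/548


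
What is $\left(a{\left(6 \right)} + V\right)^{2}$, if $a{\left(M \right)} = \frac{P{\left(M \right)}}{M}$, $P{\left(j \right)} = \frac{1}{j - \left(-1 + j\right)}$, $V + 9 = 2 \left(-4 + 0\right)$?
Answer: $\frac{10201}{36} \approx 283.36$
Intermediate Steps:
$V = -17$ ($V = -9 + 2 \left(-4 + 0\right) = -9 + 2 \left(-4\right) = -9 - 8 = -17$)
$P{\left(j \right)} = 1$ ($P{\left(j \right)} = 1^{-1} = 1$)
$a{\left(M \right)} = \frac{1}{M}$ ($a{\left(M \right)} = 1 \frac{1}{M} = \frac{1}{M}$)
$\left(a{\left(6 \right)} + V\right)^{2} = \left(\frac{1}{6} - 17\right)^{2} = \left(- \frac{101}{6}\right)^{2} = \frac{10201}{36}$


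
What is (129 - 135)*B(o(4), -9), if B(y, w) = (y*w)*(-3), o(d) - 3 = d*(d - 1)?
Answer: -2430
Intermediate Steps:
o(d) = 3 + d*(-1 + d) (o(d) = 3 + d*(d - 1) = 3 + d*(-1 + d))
B(y, w) = -3*w*y (B(y, w) = (w*y)*(-3) = -3*w*y)
(129 - 135)*B(o(4), -9) = (129 - 135)*(-3*(-9)*(3 + 4**2 - 1*4)) = -(-18)*(-9)*(3 + 16 - 4) = -(-18)*(-9)*15 = -6*405 = -2430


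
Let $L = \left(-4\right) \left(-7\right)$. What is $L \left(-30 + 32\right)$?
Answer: $56$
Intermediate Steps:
$L = 28$
$L \left(-30 + 32\right) = 28 \left(-30 + 32\right) = 28 \cdot 2 = 56$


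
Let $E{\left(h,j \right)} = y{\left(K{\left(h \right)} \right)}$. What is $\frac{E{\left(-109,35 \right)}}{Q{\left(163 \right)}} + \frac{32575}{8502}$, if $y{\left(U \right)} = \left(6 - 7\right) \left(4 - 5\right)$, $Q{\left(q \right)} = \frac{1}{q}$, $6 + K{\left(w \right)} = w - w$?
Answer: $\frac{1418401}{8502} \approx 166.83$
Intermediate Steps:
$K{\left(w \right)} = -6$ ($K{\left(w \right)} = -6 + \left(w - w\right) = -6 + 0 = -6$)
$y{\left(U \right)} = 1$ ($y{\left(U \right)} = \left(-1\right) \left(-1\right) = 1$)
$E{\left(h,j \right)} = 1$
$\frac{E{\left(-109,35 \right)}}{Q{\left(163 \right)}} + \frac{32575}{8502} = 1 \frac{1}{\frac{1}{163}} + \frac{32575}{8502} = 1 \frac{1}{\frac{1}{163}} + 32575 \cdot \frac{1}{8502} = 1 \cdot 163 + \frac{32575}{8502} = 163 + \frac{32575}{8502} = \frac{1418401}{8502}$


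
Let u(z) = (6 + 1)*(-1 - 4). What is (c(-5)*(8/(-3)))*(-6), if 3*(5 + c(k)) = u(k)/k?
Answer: -128/3 ≈ -42.667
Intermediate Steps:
u(z) = -35 (u(z) = 7*(-5) = -35)
c(k) = -5 - 35/(3*k) (c(k) = -5 + (-35/k)/3 = -5 - 35/(3*k))
(c(-5)*(8/(-3)))*(-6) = ((-5 - 35/3/(-5))*(8/(-3)))*(-6) = ((-5 - 35/3*(-⅕))*(8*(-⅓)))*(-6) = ((-5 + 7/3)*(-8/3))*(-6) = -8/3*(-8/3)*(-6) = (64/9)*(-6) = -128/3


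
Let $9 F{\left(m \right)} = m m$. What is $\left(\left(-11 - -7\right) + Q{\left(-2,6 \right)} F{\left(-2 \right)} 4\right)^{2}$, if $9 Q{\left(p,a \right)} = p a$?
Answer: $\frac{29584}{729} \approx 40.582$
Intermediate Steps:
$F{\left(m \right)} = \frac{m^{2}}{9}$ ($F{\left(m \right)} = \frac{m m}{9} = \frac{m^{2}}{9}$)
$Q{\left(p,a \right)} = \frac{a p}{9}$ ($Q{\left(p,a \right)} = \frac{p a}{9} = \frac{a p}{9}$)
$\left(\left(-11 - -7\right) + Q{\left(-2,6 \right)} F{\left(-2 \right)} 4\right)^{2} = \left(\left(-11 - -7\right) + \frac{1}{9} \cdot 6 \left(-2\right) \frac{\left(-2\right)^{2}}{9} \cdot 4\right)^{2} = \left(\left(-11 + 7\right) + - \frac{4 \cdot \frac{1}{9} \cdot 4}{3} \cdot 4\right)^{2} = \left(-4 + \left(- \frac{4}{3}\right) \frac{4}{9} \cdot 4\right)^{2} = \left(-4 - \frac{64}{27}\right)^{2} = \left(- \frac{172}{27}\right)^{2} = \frac{29584}{729}$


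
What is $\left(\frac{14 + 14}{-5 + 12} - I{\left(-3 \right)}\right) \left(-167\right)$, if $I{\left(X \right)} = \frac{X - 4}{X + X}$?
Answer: $- \frac{2839}{6} \approx -473.17$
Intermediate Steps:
$I{\left(X \right)} = \frac{-4 + X}{2 X}$
$\left(\frac{14 + 14}{-5 + 12} - I{\left(-3 \right)}\right) \left(-167\right) = \left(\frac{14 + 14}{-5 + 12} - \frac{-4 - 3}{2 \left(-3\right)}\right) \left(-167\right) = \left(\frac{28}{7} - \frac{1}{2} \left(- \frac{1}{3}\right) \left(-7\right)\right) \left(-167\right) = \left(28 \cdot \frac{1}{7} - \frac{7}{6}\right) \left(-167\right) = \left(4 - \frac{7}{6}\right) \left(-167\right) = \frac{17}{6} \left(-167\right) = - \frac{2839}{6}$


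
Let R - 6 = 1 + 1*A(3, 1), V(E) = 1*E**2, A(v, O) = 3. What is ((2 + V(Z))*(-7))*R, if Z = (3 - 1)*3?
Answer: -2660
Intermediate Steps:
Z = 6 (Z = 2*3 = 6)
V(E) = E**2
R = 10 (R = 6 + (1 + 1*3) = 6 + (1 + 3) = 6 + 4 = 10)
((2 + V(Z))*(-7))*R = ((2 + 6**2)*(-7))*10 = ((2 + 36)*(-7))*10 = (38*(-7))*10 = -266*10 = -2660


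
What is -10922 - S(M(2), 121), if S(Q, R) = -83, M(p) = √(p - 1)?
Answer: -10839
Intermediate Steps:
M(p) = √(-1 + p)
-10922 - S(M(2), 121) = -10922 - 1*(-83) = -10922 + 83 = -10839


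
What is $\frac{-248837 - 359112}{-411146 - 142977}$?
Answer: $\frac{607949}{554123} \approx 1.0971$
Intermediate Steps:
$\frac{-248837 - 359112}{-411146 - 142977} = - \frac{607949}{-554123} = \left(-607949\right) \left(- \frac{1}{554123}\right) = \frac{607949}{554123}$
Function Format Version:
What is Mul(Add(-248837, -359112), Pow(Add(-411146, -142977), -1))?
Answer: Rational(607949, 554123) ≈ 1.0971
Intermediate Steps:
Mul(Add(-248837, -359112), Pow(Add(-411146, -142977), -1)) = Mul(-607949, Pow(-554123, -1)) = Mul(-607949, Rational(-1, 554123)) = Rational(607949, 554123)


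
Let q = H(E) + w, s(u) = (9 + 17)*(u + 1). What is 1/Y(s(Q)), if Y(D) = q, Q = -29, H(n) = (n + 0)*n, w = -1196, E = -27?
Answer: -1/467 ≈ -0.0021413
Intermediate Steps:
H(n) = n² (H(n) = n*n = n²)
s(u) = 26 + 26*u (s(u) = 26*(1 + u) = 26 + 26*u)
q = -467 (q = (-27)² - 1196 = 729 - 1196 = -467)
Y(D) = -467
1/Y(s(Q)) = 1/(-467) = -1/467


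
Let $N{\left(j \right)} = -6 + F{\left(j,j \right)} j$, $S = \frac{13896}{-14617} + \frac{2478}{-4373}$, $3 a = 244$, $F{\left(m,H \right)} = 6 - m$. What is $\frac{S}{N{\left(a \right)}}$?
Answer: $\frac{436446603}{1764131971459} \approx 0.0002474$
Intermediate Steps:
$a = \frac{244}{3}$ ($a = \frac{1}{3} \cdot 244 = \frac{244}{3} \approx 81.333$)
$S = - \frac{96988134}{63920141}$ ($S = 13896 \left(- \frac{1}{14617}\right) + 2478 \left(- \frac{1}{4373}\right) = - \frac{13896}{14617} - \frac{2478}{4373} = - \frac{96988134}{63920141} \approx -1.5173$)
$N{\left(j \right)} = -6 + j \left(6 - j\right)$ ($N{\left(j \right)} = -6 + \left(6 - j\right) j = -6 + j \left(6 - j\right)$)
$\frac{S}{N{\left(a \right)}} = - \frac{96988134}{63920141 \left(-6 - \frac{244 \left(-6 + \frac{244}{3}\right)}{3}\right)} = - \frac{96988134}{63920141 \left(-6 - \frac{244}{3} \cdot \frac{226}{3}\right)} = - \frac{96988134}{63920141 \left(-6 - \frac{55144}{9}\right)} = - \frac{96988134}{63920141 \left(- \frac{55198}{9}\right)} = \left(- \frac{96988134}{63920141}\right) \left(- \frac{9}{55198}\right) = \frac{436446603}{1764131971459}$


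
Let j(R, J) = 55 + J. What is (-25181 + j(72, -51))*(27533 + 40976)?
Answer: -1724851093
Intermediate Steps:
(-25181 + j(72, -51))*(27533 + 40976) = (-25181 + (55 - 51))*(27533 + 40976) = (-25181 + 4)*68509 = -25177*68509 = -1724851093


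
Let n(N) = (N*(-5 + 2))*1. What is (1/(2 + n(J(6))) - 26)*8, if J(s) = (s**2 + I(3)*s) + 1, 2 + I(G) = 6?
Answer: -37656/181 ≈ -208.04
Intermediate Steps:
I(G) = 4 (I(G) = -2 + 6 = 4)
J(s) = 1 + s**2 + 4*s (J(s) = (s**2 + 4*s) + 1 = 1 + s**2 + 4*s)
n(N) = -3*N (n(N) = (N*(-3))*1 = -3*N*1 = -3*N)
(1/(2 + n(J(6))) - 26)*8 = (1/(2 - 3*(1 + 6**2 + 4*6)) - 26)*8 = (1/(2 - 3*(1 + 36 + 24)) - 26)*8 = (1/(2 - 3*61) - 26)*8 = (1/(2 - 183) - 26)*8 = (1/(-181) - 26)*8 = (-1/181 - 26)*8 = -4707/181*8 = -37656/181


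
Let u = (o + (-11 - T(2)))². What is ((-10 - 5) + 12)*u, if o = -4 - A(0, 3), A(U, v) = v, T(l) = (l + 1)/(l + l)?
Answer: -16875/16 ≈ -1054.7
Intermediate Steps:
T(l) = (1 + l)/(2*l) (T(l) = (1 + l)/((2*l)) = (1 + l)*(1/(2*l)) = (1 + l)/(2*l))
o = -7 (o = -4 - 1*3 = -4 - 3 = -7)
u = 5625/16 (u = (-7 + (-11 - (1 + 2)/(2*2)))² = (-7 + (-11 - 3/(2*2)))² = (-7 + (-11 - 1*¾))² = (-7 + (-11 - ¾))² = (-7 - 47/4)² = (-75/4)² = 5625/16 ≈ 351.56)
((-10 - 5) + 12)*u = ((-10 - 5) + 12)*(5625/16) = (-15 + 12)*(5625/16) = -3*5625/16 = -16875/16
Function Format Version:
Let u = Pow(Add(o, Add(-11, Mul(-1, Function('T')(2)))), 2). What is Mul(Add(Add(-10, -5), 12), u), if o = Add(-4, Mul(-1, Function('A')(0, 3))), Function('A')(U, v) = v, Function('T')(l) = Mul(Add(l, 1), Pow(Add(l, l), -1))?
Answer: Rational(-16875, 16) ≈ -1054.7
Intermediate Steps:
Function('T')(l) = Mul(Rational(1, 2), Pow(l, -1), Add(1, l)) (Function('T')(l) = Mul(Add(1, l), Pow(Mul(2, l), -1)) = Mul(Add(1, l), Mul(Rational(1, 2), Pow(l, -1))) = Mul(Rational(1, 2), Pow(l, -1), Add(1, l)))
o = -7 (o = Add(-4, Mul(-1, 3)) = Add(-4, -3) = -7)
u = Rational(5625, 16) (u = Pow(Add(-7, Add(-11, Mul(-1, Mul(Rational(1, 2), Pow(2, -1), Add(1, 2))))), 2) = Pow(Add(-7, Add(-11, Mul(-1, Mul(Rational(1, 2), Rational(1, 2), 3)))), 2) = Pow(Add(-7, Add(-11, Mul(-1, Rational(3, 4)))), 2) = Pow(Add(-7, Add(-11, Rational(-3, 4))), 2) = Pow(Add(-7, Rational(-47, 4)), 2) = Pow(Rational(-75, 4), 2) = Rational(5625, 16) ≈ 351.56)
Mul(Add(Add(-10, -5), 12), u) = Mul(Add(Add(-10, -5), 12), Rational(5625, 16)) = Mul(Add(-15, 12), Rational(5625, 16)) = Mul(-3, Rational(5625, 16)) = Rational(-16875, 16)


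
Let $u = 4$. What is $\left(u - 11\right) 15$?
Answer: $-105$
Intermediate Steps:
$\left(u - 11\right) 15 = \left(4 - 11\right) 15 = \left(-7\right) 15 = -105$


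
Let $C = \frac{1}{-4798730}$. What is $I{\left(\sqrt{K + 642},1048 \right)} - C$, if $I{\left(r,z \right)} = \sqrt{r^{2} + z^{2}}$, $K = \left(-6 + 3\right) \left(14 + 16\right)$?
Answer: $\frac{1}{4798730} + 2 \sqrt{274714} \approx 1048.3$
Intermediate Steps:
$K = -90$ ($K = \left(-3\right) 30 = -90$)
$C = - \frac{1}{4798730} \approx -2.0839 \cdot 10^{-7}$
$I{\left(\sqrt{K + 642},1048 \right)} - C = \sqrt{\left(\sqrt{-90 + 642}\right)^{2} + 1048^{2}} - - \frac{1}{4798730} = \sqrt{\left(\sqrt{552}\right)^{2} + 1098304} + \frac{1}{4798730} = \sqrt{\left(2 \sqrt{138}\right)^{2} + 1098304} + \frac{1}{4798730} = \sqrt{552 + 1098304} + \frac{1}{4798730} = \sqrt{1098856} + \frac{1}{4798730} = 2 \sqrt{274714} + \frac{1}{4798730} = \frac{1}{4798730} + 2 \sqrt{274714}$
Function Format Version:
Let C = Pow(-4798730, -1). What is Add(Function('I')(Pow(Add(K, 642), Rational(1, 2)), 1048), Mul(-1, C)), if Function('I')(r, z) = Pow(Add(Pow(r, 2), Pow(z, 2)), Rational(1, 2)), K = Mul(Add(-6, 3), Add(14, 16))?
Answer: Add(Rational(1, 4798730), Mul(2, Pow(274714, Rational(1, 2)))) ≈ 1048.3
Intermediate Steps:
K = -90 (K = Mul(-3, 30) = -90)
C = Rational(-1, 4798730) ≈ -2.0839e-7
Add(Function('I')(Pow(Add(K, 642), Rational(1, 2)), 1048), Mul(-1, C)) = Add(Pow(Add(Pow(Pow(Add(-90, 642), Rational(1, 2)), 2), Pow(1048, 2)), Rational(1, 2)), Mul(-1, Rational(-1, 4798730))) = Add(Pow(Add(Pow(Pow(552, Rational(1, 2)), 2), 1098304), Rational(1, 2)), Rational(1, 4798730)) = Add(Pow(Add(Pow(Mul(2, Pow(138, Rational(1, 2))), 2), 1098304), Rational(1, 2)), Rational(1, 4798730)) = Add(Pow(Add(552, 1098304), Rational(1, 2)), Rational(1, 4798730)) = Add(Pow(1098856, Rational(1, 2)), Rational(1, 4798730)) = Add(Mul(2, Pow(274714, Rational(1, 2))), Rational(1, 4798730)) = Add(Rational(1, 4798730), Mul(2, Pow(274714, Rational(1, 2))))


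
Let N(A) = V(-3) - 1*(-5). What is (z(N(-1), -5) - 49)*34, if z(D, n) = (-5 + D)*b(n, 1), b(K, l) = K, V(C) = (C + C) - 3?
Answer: -136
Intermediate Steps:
V(C) = -3 + 2*C (V(C) = 2*C - 3 = -3 + 2*C)
N(A) = -4 (N(A) = (-3 + 2*(-3)) - 1*(-5) = (-3 - 6) + 5 = -9 + 5 = -4)
z(D, n) = n*(-5 + D) (z(D, n) = (-5 + D)*n = n*(-5 + D))
(z(N(-1), -5) - 49)*34 = (-5*(-5 - 4) - 49)*34 = (-5*(-9) - 49)*34 = (45 - 49)*34 = -4*34 = -136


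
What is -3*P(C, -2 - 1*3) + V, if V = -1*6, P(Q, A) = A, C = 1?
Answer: 9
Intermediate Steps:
V = -6
-3*P(C, -2 - 1*3) + V = -3*(-2 - 1*3) - 6 = -3*(-2 - 3) - 6 = -3*(-5) - 6 = 15 - 6 = 9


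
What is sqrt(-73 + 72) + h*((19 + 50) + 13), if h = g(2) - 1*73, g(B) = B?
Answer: -5822 + I ≈ -5822.0 + 1.0*I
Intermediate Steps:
h = -71 (h = 2 - 1*73 = 2 - 73 = -71)
sqrt(-73 + 72) + h*((19 + 50) + 13) = sqrt(-73 + 72) - 71*((19 + 50) + 13) = sqrt(-1) - 71*(69 + 13) = I - 71*82 = I - 5822 = -5822 + I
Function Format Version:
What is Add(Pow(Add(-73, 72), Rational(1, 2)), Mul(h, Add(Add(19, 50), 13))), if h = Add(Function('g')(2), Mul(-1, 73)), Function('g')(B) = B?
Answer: Add(-5822, I) ≈ Add(-5822.0, Mul(1.0000, I))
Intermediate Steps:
h = -71 (h = Add(2, Mul(-1, 73)) = Add(2, -73) = -71)
Add(Pow(Add(-73, 72), Rational(1, 2)), Mul(h, Add(Add(19, 50), 13))) = Add(Pow(Add(-73, 72), Rational(1, 2)), Mul(-71, Add(Add(19, 50), 13))) = Add(Pow(-1, Rational(1, 2)), Mul(-71, Add(69, 13))) = Add(I, Mul(-71, 82)) = Add(I, -5822) = Add(-5822, I)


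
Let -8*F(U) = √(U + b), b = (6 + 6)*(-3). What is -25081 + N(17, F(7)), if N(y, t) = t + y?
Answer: -25064 - I*√29/8 ≈ -25064.0 - 0.67315*I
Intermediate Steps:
b = -36 (b = 12*(-3) = -36)
F(U) = -√(-36 + U)/8 (F(U) = -√(U - 36)/8 = -√(-36 + U)/8)
-25081 + N(17, F(7)) = -25081 + (-√(-36 + 7)/8 + 17) = -25081 + (-I*√29/8 + 17) = -25081 + (17 - I*√29/8) = -25064 - I*√29/8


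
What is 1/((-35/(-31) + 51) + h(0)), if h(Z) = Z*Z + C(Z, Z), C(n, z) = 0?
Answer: 31/1616 ≈ 0.019183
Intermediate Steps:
h(Z) = Z² (h(Z) = Z*Z + 0 = Z² + 0 = Z²)
1/((-35/(-31) + 51) + h(0)) = 1/((-35/(-31) + 51) + 0²) = 1/((-1/31*(-35) + 51) + 0) = 1/((35/31 + 51) + 0) = 1/(1616/31 + 0) = 1/(1616/31) = 31/1616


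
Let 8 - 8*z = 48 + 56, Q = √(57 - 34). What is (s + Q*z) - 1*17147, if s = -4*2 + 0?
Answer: -17155 - 12*√23 ≈ -17213.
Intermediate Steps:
Q = √23 ≈ 4.7958
s = -8 (s = -8 + 0 = -8)
z = -12 (z = 1 - (48 + 56)/8 = 1 - ⅛*104 = 1 - 13 = -12)
(s + Q*z) - 1*17147 = (-8 + √23*(-12)) - 1*17147 = (-8 - 12*√23) - 17147 = -17155 - 12*√23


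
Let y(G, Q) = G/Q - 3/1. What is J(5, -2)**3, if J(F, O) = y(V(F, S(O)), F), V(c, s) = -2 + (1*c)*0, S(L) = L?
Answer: -4913/125 ≈ -39.304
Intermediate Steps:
V(c, s) = -2 (V(c, s) = -2 + c*0 = -2 + 0 = -2)
y(G, Q) = -3 + G/Q (y(G, Q) = G/Q - 3*1 = G/Q - 3 = -3 + G/Q)
J(F, O) = -3 - 2/F
J(5, -2)**3 = (-3 - 2/5)**3 = (-17/5)**3 = -4913/125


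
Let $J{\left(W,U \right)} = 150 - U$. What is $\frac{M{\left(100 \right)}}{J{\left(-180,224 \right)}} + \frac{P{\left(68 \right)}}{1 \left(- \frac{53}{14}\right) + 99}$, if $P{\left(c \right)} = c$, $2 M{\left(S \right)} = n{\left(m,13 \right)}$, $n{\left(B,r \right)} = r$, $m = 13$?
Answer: $\frac{123567}{197284} \approx 0.62634$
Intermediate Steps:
$M{\left(S \right)} = \frac{13}{2}$ ($M{\left(S \right)} = \frac{1}{2} \cdot 13 = \frac{13}{2}$)
$\frac{M{\left(100 \right)}}{J{\left(-180,224 \right)}} + \frac{P{\left(68 \right)}}{1 \left(- \frac{53}{14}\right) + 99} = \frac{13}{2 \left(150 - 224\right)} + \frac{68}{1 \left(- \frac{53}{14}\right) + 99} = \frac{13}{2 \left(150 - 224\right)} + \frac{68}{1 \left(\left(-53\right) \frac{1}{14}\right) + 99} = \frac{13}{2 \left(-74\right)} + \frac{68}{1 \left(- \frac{53}{14}\right) + 99} = \frac{13}{2} \left(- \frac{1}{74}\right) + \frac{68}{- \frac{53}{14} + 99} = - \frac{13}{148} + \frac{68}{\frac{1333}{14}} = - \frac{13}{148} + 68 \cdot \frac{14}{1333} = - \frac{13}{148} + \frac{952}{1333} = \frac{123567}{197284}$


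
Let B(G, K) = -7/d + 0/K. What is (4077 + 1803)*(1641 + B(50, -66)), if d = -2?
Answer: 9669660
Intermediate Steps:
B(G, K) = 7/2 (B(G, K) = -7/(-2) + 0/K = -7*(-1/2) + 0 = 7/2 + 0 = 7/2)
(4077 + 1803)*(1641 + B(50, -66)) = (4077 + 1803)*(1641 + 7/2) = 5880*(3289/2) = 9669660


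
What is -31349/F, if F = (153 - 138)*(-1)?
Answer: 31349/15 ≈ 2089.9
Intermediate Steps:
F = -15 (F = 15*(-1) = -15)
-31349/F = -31349/(-15) = -31349*(-1/15) = 31349/15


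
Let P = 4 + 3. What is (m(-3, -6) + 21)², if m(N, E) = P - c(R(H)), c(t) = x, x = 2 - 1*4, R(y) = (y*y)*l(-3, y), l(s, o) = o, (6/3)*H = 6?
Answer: 900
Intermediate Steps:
H = 3 (H = (½)*6 = 3)
R(y) = y³ (R(y) = (y*y)*y = y²*y = y³)
x = -2 (x = 2 - 4 = -2)
c(t) = -2
P = 7
m(N, E) = 9 (m(N, E) = 7 - 1*(-2) = 7 + 2 = 9)
(m(-3, -6) + 21)² = (9 + 21)² = 30² = 900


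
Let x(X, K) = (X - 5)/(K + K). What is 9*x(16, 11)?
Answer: 9/2 ≈ 4.5000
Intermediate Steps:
x(X, K) = (-5 + X)/(2*K) (x(X, K) = (-5 + X)/((2*K)) = (-5 + X)*(1/(2*K)) = (-5 + X)/(2*K))
9*x(16, 11) = 9*((1/2)*(-5 + 16)/11) = 9*((1/2)*(1/11)*11) = 9*(1/2) = 9/2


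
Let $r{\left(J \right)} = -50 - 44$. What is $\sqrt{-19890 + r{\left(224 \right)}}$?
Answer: $4 i \sqrt{1249} \approx 141.36 i$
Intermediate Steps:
$r{\left(J \right)} = -94$
$\sqrt{-19890 + r{\left(224 \right)}} = \sqrt{-19890 - 94} = \sqrt{-19984} = 4 i \sqrt{1249}$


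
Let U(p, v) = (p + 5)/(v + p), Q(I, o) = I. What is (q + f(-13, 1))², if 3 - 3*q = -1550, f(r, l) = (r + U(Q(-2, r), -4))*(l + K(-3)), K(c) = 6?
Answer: 6446521/36 ≈ 1.7907e+5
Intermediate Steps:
U(p, v) = (5 + p)/(p + v)
f(r, l) = (6 + l)*(-½ + r) (f(r, l) = (r + (5 - 2)/(-2 - 4))*(l + 6) = (r + 3/(-6))*(6 + l) = (r - ⅙*3)*(6 + l) = (r - ½)*(6 + l) = (-½ + r)*(6 + l) = (6 + l)*(-½ + r))
q = 1553/3 (q = 1 - ⅓*(-1550) = 1 + 1550/3 = 1553/3 ≈ 517.67)
(q + f(-13, 1))² = (1553/3 + (-3 + 6*(-13) - ½*1 + 1*(-13)))² = (1553/3 + (-3 - 78 - ½ - 13))² = (1553/3 - 189/2)² = (2539/6)² = 6446521/36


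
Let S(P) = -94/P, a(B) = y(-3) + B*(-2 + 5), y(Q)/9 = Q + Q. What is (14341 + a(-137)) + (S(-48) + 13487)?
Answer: 656759/24 ≈ 27365.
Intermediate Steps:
y(Q) = 18*Q (y(Q) = 9*(Q + Q) = 9*(2*Q) = 18*Q)
a(B) = -54 + 3*B (a(B) = 18*(-3) + B*(-2 + 5) = -54 + B*3 = -54 + 3*B)
(14341 + a(-137)) + (S(-48) + 13487) = (14341 + (-54 + 3*(-137))) + (-94/(-48) + 13487) = (14341 + (-54 - 411)) + (-94*(-1/48) + 13487) = (14341 - 465) + (47/24 + 13487) = 13876 + 323735/24 = 656759/24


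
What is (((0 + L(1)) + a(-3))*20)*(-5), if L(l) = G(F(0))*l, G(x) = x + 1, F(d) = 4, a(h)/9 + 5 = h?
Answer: 6700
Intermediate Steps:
a(h) = -45 + 9*h
G(x) = 1 + x
L(l) = 5*l (L(l) = (1 + 4)*l = 5*l)
(((0 + L(1)) + a(-3))*20)*(-5) = (((0 + 5*1) + (-45 + 9*(-3)))*20)*(-5) = (((0 + 5) + (-45 - 27))*20)*(-5) = ((5 - 72)*20)*(-5) = -67*20*(-5) = -1340*(-5) = 6700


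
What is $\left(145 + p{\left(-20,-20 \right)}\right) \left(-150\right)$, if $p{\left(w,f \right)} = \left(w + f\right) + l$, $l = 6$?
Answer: $-16650$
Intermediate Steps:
$p{\left(w,f \right)} = 6 + f + w$ ($p{\left(w,f \right)} = \left(w + f\right) + 6 = \left(f + w\right) + 6 = 6 + f + w$)
$\left(145 + p{\left(-20,-20 \right)}\right) \left(-150\right) = \left(145 - 34\right) \left(-150\right) = 111 \left(-150\right) = -16650$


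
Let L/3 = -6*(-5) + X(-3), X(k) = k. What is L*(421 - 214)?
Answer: 16767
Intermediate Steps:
L = 81 (L = 3*(-6*(-5) - 3) = 3*(-3*(-10) - 3) = 3*(30 - 3) = 3*27 = 81)
L*(421 - 214) = 81*(421 - 214) = 81*207 = 16767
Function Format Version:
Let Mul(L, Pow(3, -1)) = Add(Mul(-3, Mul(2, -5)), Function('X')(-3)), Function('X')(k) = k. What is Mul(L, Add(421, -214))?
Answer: 16767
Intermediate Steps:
L = 81 (L = Mul(3, Add(Mul(-3, Mul(2, -5)), -3)) = Mul(3, Add(Mul(-3, -10), -3)) = Mul(3, Add(30, -3)) = Mul(3, 27) = 81)
Mul(L, Add(421, -214)) = Mul(81, Add(421, -214)) = Mul(81, 207) = 16767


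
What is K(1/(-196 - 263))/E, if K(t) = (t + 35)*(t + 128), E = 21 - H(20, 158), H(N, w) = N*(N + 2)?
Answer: -943776064/88275339 ≈ -10.691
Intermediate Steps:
H(N, w) = N*(2 + N)
E = -419 (E = 21 - 20*(2 + 20) = 21 - 20*22 = 21 - 1*440 = 21 - 440 = -419)
K(t) = (35 + t)*(128 + t)
K(1/(-196 - 263))/E = (4480 + (1/(-196 - 263))² + 163/(-196 - 263))/(-419) = (4480 + (1/(-459))² + 163/(-459))*(-1/419) = (4480 + (-1/459)² + 163*(-1/459))*(-1/419) = (4480 + 1/210681 - 163/459)*(-1/419) = (943776064/210681)*(-1/419) = -943776064/88275339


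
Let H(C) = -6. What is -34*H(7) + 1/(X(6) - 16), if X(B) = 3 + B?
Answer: 1427/7 ≈ 203.86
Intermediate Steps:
-34*H(7) + 1/(X(6) - 16) = -34*(-6) + 1/((3 + 6) - 16) = 204 + 1/(9 - 16) = 204 + 1/(-7) = 204 - ⅐ = 1427/7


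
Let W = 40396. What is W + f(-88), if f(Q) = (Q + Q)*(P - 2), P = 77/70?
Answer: 202772/5 ≈ 40554.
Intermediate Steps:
P = 11/10 (P = 77*(1/70) = 11/10 ≈ 1.1000)
f(Q) = -9*Q/5 (f(Q) = (Q + Q)*(11/10 - 2) = (2*Q)*(-9/10) = -9*Q/5)
W + f(-88) = 40396 - 9/5*(-88) = 40396 + 792/5 = 202772/5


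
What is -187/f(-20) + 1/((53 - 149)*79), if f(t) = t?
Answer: 354547/37920 ≈ 9.3499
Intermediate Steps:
-187/f(-20) + 1/((53 - 149)*79) = -187/(-20) + 1/((53 - 149)*79) = -187*(-1/20) + (1/79)/(-96) = 187/20 - 1/96*1/79 = 187/20 - 1/7584 = 354547/37920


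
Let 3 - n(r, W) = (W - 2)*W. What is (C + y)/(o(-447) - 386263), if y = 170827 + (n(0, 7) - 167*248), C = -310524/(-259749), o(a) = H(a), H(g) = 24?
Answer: -11202125465/33441731337 ≈ -0.33497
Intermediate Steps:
n(r, W) = 3 - W*(-2 + W) (n(r, W) = 3 - (W - 2)*W = 3 - (-2 + W)*W = 3 - W*(-2 + W))
o(a) = 24
C = 103508/86583 (C = -310524*(-1/259749) = 103508/86583 ≈ 1.1955)
y = 129379 (y = 170827 + ((3 - 1*7² + 2*7) - 167*248) = 170827 + ((3 - 1*49 + 14) - 41416) = 170827 + ((3 - 49 + 14) - 41416) = 170827 + (-32 - 41416) = 170827 - 41448 = 129379)
(C + y)/(o(-447) - 386263) = (103508/86583 + 129379)/(24 - 386263) = (11202125465/86583)/(-386239) = (11202125465/86583)*(-1/386239) = -11202125465/33441731337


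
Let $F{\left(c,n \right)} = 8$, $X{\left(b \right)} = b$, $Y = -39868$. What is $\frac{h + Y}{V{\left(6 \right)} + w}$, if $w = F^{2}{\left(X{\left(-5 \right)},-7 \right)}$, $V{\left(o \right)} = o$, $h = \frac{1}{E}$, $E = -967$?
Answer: $- \frac{38552357}{67690} \approx -569.54$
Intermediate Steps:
$h = - \frac{1}{967}$ ($h = \frac{1}{-967} = - \frac{1}{967} \approx -0.0010341$)
$w = 64$ ($w = 8^{2} = 64$)
$\frac{h + Y}{V{\left(6 \right)} + w} = \frac{- \frac{1}{967} - 39868}{6 + 64} = - \frac{38552357}{967 \cdot 70} = \left(- \frac{38552357}{967}\right) \frac{1}{70} = - \frac{38552357}{67690}$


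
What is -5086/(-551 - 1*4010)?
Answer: 5086/4561 ≈ 1.1151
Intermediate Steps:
-5086/(-551 - 1*4010) = -5086/(-551 - 4010) = -5086/(-4561) = -5086*(-1/4561) = 5086/4561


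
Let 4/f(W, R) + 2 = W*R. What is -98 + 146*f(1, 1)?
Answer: -682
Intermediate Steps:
f(W, R) = 4/(-2 + R*W) (f(W, R) = 4/(-2 + W*R) = 4/(-2 + R*W))
-98 + 146*f(1, 1) = -98 + 146*(4/(-2 + 1*1)) = -98 + 146*(4/(-2 + 1)) = -98 + 146*(4/(-1)) = -98 + 146*(4*(-1)) = -98 + 146*(-4) = -98 - 584 = -682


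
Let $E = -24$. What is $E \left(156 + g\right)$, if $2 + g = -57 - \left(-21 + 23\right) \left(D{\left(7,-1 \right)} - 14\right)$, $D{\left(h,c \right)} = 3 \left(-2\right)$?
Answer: $-3288$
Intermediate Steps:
$D{\left(h,c \right)} = -6$
$g = -19$ ($g = -2 - \left(57 + \left(-21 + 23\right) \left(-6 - 14\right)\right) = -2 - \left(57 + 2 \left(-20\right)\right) = -2 - 17 = -19$)
$E \left(156 + g\right) = - 24 \left(156 - 19\right) = \left(-24\right) 137 = -3288$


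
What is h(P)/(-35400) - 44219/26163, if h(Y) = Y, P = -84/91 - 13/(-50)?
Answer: -339155971249/200670210000 ≈ -1.6901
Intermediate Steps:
P = -431/650 (P = -84*1/91 - 13*(-1/50) = -12/13 + 13/50 = -431/650 ≈ -0.66308)
h(P)/(-35400) - 44219/26163 = -431/650/(-35400) - 44219/26163 = -431/650*(-1/35400) - 44219*1/26163 = 431/23010000 - 44219/26163 = -339155971249/200670210000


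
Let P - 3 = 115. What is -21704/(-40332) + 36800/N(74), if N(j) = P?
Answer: 185847334/594897 ≈ 312.40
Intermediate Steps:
P = 118 (P = 3 + 115 = 118)
N(j) = 118
-21704/(-40332) + 36800/N(74) = -21704/(-40332) + 36800/118 = -21704*(-1/40332) + 36800*(1/118) = 5426/10083 + 18400/59 = 185847334/594897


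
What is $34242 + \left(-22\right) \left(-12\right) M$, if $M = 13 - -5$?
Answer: $38994$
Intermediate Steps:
$M = 18$ ($M = 13 + 5 = 18$)
$34242 + \left(-22\right) \left(-12\right) M = 34242 + \left(-22\right) \left(-12\right) 18 = 34242 + 264 \cdot 18 = 34242 + 4752 = 38994$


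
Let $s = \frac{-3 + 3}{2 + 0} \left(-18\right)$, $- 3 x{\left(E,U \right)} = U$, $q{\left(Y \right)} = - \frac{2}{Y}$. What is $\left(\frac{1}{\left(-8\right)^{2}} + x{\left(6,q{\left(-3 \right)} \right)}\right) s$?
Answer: $0$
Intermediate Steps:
$x{\left(E,U \right)} = - \frac{U}{3}$
$s = 0$ ($s = \frac{0}{2} \left(-18\right) = 0 \cdot \frac{1}{2} \left(-18\right) = 0 \left(-18\right) = 0$)
$\left(\frac{1}{\left(-8\right)^{2}} + x{\left(6,q{\left(-3 \right)} \right)}\right) s = \left(\frac{1}{\left(-8\right)^{2}} - \frac{\left(-2\right) \frac{1}{-3}}{3}\right) 0 = \left(\frac{1}{64} - \frac{\left(-2\right) \left(- \frac{1}{3}\right)}{3}\right) 0 = \left(\frac{1}{64} - \frac{2}{9}\right) 0 = \left(- \frac{119}{576}\right) 0 = 0$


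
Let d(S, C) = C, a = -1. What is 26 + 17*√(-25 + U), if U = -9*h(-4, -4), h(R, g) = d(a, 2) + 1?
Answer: 26 + 34*I*√13 ≈ 26.0 + 122.59*I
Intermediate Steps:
h(R, g) = 3 (h(R, g) = 2 + 1 = 3)
U = -27 (U = -9*3 = -27)
26 + 17*√(-25 + U) = 26 + 17*√(-25 - 27) = 26 + 17*√(-52) = 26 + 17*(2*I*√13) = 26 + 34*I*√13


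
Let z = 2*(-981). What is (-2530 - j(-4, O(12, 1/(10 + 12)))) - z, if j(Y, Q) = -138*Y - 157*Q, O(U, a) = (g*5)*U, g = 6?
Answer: 55400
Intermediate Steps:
z = -1962
O(U, a) = 30*U (O(U, a) = (6*5)*U = 30*U)
j(Y, Q) = -157*Q - 138*Y
(-2530 - j(-4, O(12, 1/(10 + 12)))) - z = (-2530 - (-4710*12 - 138*(-4))) - 1*(-1962) = (-2530 - (-157*360 + 552)) + 1962 = (-2530 - (-56520 + 552)) + 1962 = (-2530 - 1*(-55968)) + 1962 = (-2530 + 55968) + 1962 = 53438 + 1962 = 55400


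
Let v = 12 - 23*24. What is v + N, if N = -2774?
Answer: -3314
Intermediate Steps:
v = -540 (v = 12 - 552 = -540)
v + N = -540 - 2774 = -3314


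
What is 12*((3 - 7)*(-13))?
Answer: 624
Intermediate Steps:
12*((3 - 7)*(-13)) = 12*(-4*(-13)) = 12*52 = 624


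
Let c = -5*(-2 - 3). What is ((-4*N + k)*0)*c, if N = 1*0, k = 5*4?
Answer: 0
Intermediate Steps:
k = 20
N = 0
c = 25 (c = -5*(-5) = 25)
((-4*N + k)*0)*c = ((-4*0 + 20)*0)*25 = ((0 + 20)*0)*25 = (20*0)*25 = 0*25 = 0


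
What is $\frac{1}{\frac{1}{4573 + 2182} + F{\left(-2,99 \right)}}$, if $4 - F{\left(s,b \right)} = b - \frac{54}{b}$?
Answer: $- \frac{74305}{7018434} \approx -0.010587$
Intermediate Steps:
$F{\left(s,b \right)} = 4 - b + \frac{54}{b}$ ($F{\left(s,b \right)} = 4 - \left(b - \frac{54}{b}\right) = 4 - b + \frac{54}{b}$)
$\frac{1}{\frac{1}{4573 + 2182} + F{\left(-2,99 \right)}} = \frac{1}{\frac{1}{4573 + 2182} + \left(4 - 99 + \frac{54}{99}\right)} = \frac{1}{\frac{1}{6755} + \left(4 - 99 + 54 \cdot \frac{1}{99}\right)} = \frac{1}{\frac{1}{6755} + \left(4 - 99 + \frac{6}{11}\right)} = \frac{1}{\frac{1}{6755} - \frac{1039}{11}} = \frac{1}{- \frac{7018434}{74305}} = - \frac{74305}{7018434}$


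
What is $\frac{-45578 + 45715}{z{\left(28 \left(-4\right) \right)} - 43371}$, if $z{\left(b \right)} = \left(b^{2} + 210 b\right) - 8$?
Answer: $- \frac{137}{54355} \approx -0.0025205$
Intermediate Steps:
$z{\left(b \right)} = -8 + b^{2} + 210 b$
$\frac{-45578 + 45715}{z{\left(28 \left(-4\right) \right)} - 43371} = \frac{-45578 + 45715}{\left(-8 + \left(28 \left(-4\right)\right)^{2} + 210 \cdot 28 \left(-4\right)\right) - 43371} = \frac{137}{\left(-8 + \left(-112\right)^{2} + 210 \left(-112\right)\right) - 43371} = \frac{137}{\left(-8 + 12544 - 23520\right) - 43371} = \frac{137}{-10984 - 43371} = \frac{137}{-54355} = 137 \left(- \frac{1}{54355}\right) = - \frac{137}{54355}$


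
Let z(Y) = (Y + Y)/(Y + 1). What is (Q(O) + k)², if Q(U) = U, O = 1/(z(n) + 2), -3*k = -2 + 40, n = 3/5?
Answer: 164836/1089 ≈ 151.36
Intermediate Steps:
n = ⅗ (n = 3*(⅕) = ⅗ ≈ 0.60000)
z(Y) = 2*Y/(1 + Y) (z(Y) = (2*Y)/(1 + Y) = 2*Y/(1 + Y))
k = -38/3 (k = -(-2 + 40)/3 = -⅓*38 = -38/3 ≈ -12.667)
O = 4/11 (O = 1/(2*(⅗)/(1 + ⅗) + 2) = 1/(2*(⅗)/(8/5) + 2) = 1/(2*(⅗)*(5/8) + 2) = 1/(¾ + 2) = 1/(11/4) = 4/11 ≈ 0.36364)
(Q(O) + k)² = (4/11 - 38/3)² = (-406/33)² = 164836/1089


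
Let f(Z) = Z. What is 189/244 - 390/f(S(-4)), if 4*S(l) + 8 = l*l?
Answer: -47391/244 ≈ -194.23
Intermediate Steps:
S(l) = -2 + l**2/4 (S(l) = -2 + (l*l)/4 = -2 + l**2/4)
189/244 - 390/f(S(-4)) = 189/244 - 390/(-2 + (1/4)*(-4)**2) = 189*(1/244) - 390/(-2 + (1/4)*16) = 189/244 - 390/(-2 + 4) = 189/244 - 390/2 = 189/244 - 390*1/2 = 189/244 - 195 = -47391/244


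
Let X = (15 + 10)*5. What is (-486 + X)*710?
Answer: -256310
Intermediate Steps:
X = 125 (X = 25*5 = 125)
(-486 + X)*710 = (-486 + 125)*710 = -361*710 = -256310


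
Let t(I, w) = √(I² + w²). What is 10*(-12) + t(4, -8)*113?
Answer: -120 + 452*√5 ≈ 890.70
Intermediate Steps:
10*(-12) + t(4, -8)*113 = 10*(-12) + √(4² + (-8)²)*113 = -120 + √(16 + 64)*113 = -120 + √80*113 = -120 + (4*√5)*113 = -120 + 452*√5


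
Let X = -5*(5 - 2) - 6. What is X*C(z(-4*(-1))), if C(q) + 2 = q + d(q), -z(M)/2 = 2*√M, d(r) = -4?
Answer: 294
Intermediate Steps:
z(M) = -4*√M
C(q) = -6 + q (C(q) = -2 + (q - 4) = -2 + (-4 + q) = -6 + q)
X = -21 (X = -5*3 - 6 = -15 - 6 = -21)
X*C(z(-4*(-1))) = -21*(-6 - 4*√(-4*(-1))) = -21*(-6 - 4*√4) = -21*(-6 - 4*2) = -21*(-6 - 8) = -21*(-14) = 294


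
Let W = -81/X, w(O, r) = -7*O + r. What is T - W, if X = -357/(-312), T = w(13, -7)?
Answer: -3238/119 ≈ -27.210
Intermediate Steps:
w(O, r) = r - 7*O
T = -98 (T = -7 - 7*13 = -7 - 91 = -98)
X = 119/104 (X = -357*(-1/312) = 119/104 ≈ 1.1442)
W = -8424/119 (W = -81/119/104 = -81*104/119 = -8424/119 ≈ -70.790)
T - W = -98 - 1*(-8424/119) = -98 + 8424/119 = -3238/119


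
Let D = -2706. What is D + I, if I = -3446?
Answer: -6152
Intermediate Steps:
D + I = -2706 - 3446 = -6152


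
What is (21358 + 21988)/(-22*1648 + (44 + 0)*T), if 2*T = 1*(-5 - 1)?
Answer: -21673/18194 ≈ -1.1912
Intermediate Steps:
T = -3 (T = (1*(-5 - 1))/2 = (1*(-6))/2 = (½)*(-6) = -3)
(21358 + 21988)/(-22*1648 + (44 + 0)*T) = (21358 + 21988)/(-22*1648 + (44 + 0)*(-3)) = 43346/(-36256 + 44*(-3)) = 43346/(-36256 - 132) = 43346/(-36388) = 43346*(-1/36388) = -21673/18194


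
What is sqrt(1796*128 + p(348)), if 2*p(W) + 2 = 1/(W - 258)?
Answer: sqrt(206898305)/30 ≈ 479.47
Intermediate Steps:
p(W) = -1 + 1/(2*(-258 + W)) (p(W) = -1 + 1/(2*(W - 258)) = -1 + 1/(2*(-258 + W)))
sqrt(1796*128 + p(348)) = sqrt(1796*128 + (517/2 - 1*348)/(-258 + 348)) = sqrt(229888 + (517/2 - 348)/90) = sqrt(229888 + (1/90)*(-179/2)) = sqrt(229888 - 179/180) = sqrt(41379661/180) = sqrt(206898305)/30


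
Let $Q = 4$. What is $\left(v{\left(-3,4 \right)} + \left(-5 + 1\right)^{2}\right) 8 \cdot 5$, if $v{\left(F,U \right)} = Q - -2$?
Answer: $880$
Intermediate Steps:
$v{\left(F,U \right)} = 6$ ($v{\left(F,U \right)} = 4 - -2 = 4 + 2 = 6$)
$\left(v{\left(-3,4 \right)} + \left(-5 + 1\right)^{2}\right) 8 \cdot 5 = \left(6 + \left(-5 + 1\right)^{2}\right) 8 \cdot 5 = \left(6 + \left(-4\right)^{2}\right) 8 \cdot 5 = \left(6 + 16\right) 8 \cdot 5 = 22 \cdot 8 \cdot 5 = 176 \cdot 5 = 880$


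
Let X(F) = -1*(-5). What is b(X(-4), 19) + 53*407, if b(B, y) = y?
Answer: 21590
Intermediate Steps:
X(F) = 5
b(X(-4), 19) + 53*407 = 19 + 53*407 = 19 + 21571 = 21590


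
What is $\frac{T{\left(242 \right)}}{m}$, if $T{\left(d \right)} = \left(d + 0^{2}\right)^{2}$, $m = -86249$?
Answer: $- \frac{58564}{86249} \approx -0.67901$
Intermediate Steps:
$T{\left(d \right)} = d^{2}$ ($T{\left(d \right)} = \left(d + 0\right)^{2} = d^{2}$)
$\frac{T{\left(242 \right)}}{m} = \frac{242^{2}}{-86249} = 58564 \left(- \frac{1}{86249}\right) = - \frac{58564}{86249}$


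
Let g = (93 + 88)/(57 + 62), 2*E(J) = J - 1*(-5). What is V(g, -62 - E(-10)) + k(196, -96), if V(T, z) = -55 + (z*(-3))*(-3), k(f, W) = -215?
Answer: -1611/2 ≈ -805.50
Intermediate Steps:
E(J) = 5/2 + J/2 (E(J) = (J - 1*(-5))/2 = (J + 5)/2 = (5 + J)/2 = 5/2 + J/2)
g = 181/119 ≈ 1.5210
V(T, z) = -55 + 9*z (V(T, z) = -55 - 3*z*(-3) = -55 + 9*z)
V(g, -62 - E(-10)) + k(196, -96) = (-55 + 9*(-62 - (5/2 + (½)*(-10)))) - 215 = (-55 + 9*(-62 - (5/2 - 5))) - 215 = (-55 + 9*(-62 - 1*(-5/2))) - 215 = (-55 + 9*(-62 + 5/2)) - 215 = (-55 + 9*(-119/2)) - 215 = (-55 - 1071/2) - 215 = -1181/2 - 215 = -1611/2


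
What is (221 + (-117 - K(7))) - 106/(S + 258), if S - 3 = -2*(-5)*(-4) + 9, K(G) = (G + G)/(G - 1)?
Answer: 34916/345 ≈ 101.21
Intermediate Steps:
K(G) = 2*G/(-1 + G) (K(G) = (2*G)/(-1 + G) = 2*G/(-1 + G))
S = -28 (S = 3 + (-2*(-5)*(-4) + 9) = 3 + (10*(-4) + 9) = 3 + (-40 + 9) = 3 - 31 = -28)
(221 + (-117 - K(7))) - 106/(S + 258) = (221 + (-117 - 2*7/(-1 + 7))) - 106/(-28 + 258) = (221 + (-117 - 2*7/6)) - 106/230 = (221 + (-117 - 2*7/6)) - 106*1/230 = (221 + (-117 - 1*7/3)) - 53/115 = (221 + (-117 - 7/3)) - 53/115 = (221 - 358/3) - 53/115 = 305/3 - 53/115 = 34916/345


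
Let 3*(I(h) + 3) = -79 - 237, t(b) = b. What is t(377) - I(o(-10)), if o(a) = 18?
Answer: 1456/3 ≈ 485.33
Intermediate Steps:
I(h) = -325/3 (I(h) = -3 + (-79 - 237)/3 = -3 + (1/3)*(-316) = -3 - 316/3 = -325/3)
t(377) - I(o(-10)) = 377 - 1*(-325/3) = 377 + 325/3 = 1456/3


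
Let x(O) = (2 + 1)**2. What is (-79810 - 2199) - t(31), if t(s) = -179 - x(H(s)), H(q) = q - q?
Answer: -81821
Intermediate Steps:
H(q) = 0
x(O) = 9 (x(O) = 3**2 = 9)
t(s) = -188 (t(s) = -179 - 1*9 = -179 - 9 = -188)
(-79810 - 2199) - t(31) = (-79810 - 2199) - 1*(-188) = -82009 + 188 = -81821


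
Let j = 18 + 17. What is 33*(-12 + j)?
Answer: 759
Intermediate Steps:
j = 35
33*(-12 + j) = 33*(-12 + 35) = 33*23 = 759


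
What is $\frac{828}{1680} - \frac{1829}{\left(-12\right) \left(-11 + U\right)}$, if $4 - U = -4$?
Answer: $- \frac{31697}{630} \approx -50.313$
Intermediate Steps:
$U = 8$ ($U = 4 - -4 = 4 + 4 = 8$)
$\frac{828}{1680} - \frac{1829}{\left(-12\right) \left(-11 + U\right)} = \frac{828}{1680} - \frac{1829}{\left(-12\right) \left(-11 + 8\right)} = 828 \cdot \frac{1}{1680} - \frac{1829}{\left(-12\right) \left(-3\right)} = \frac{69}{140} - \frac{1829}{36} = - \frac{31697}{630}$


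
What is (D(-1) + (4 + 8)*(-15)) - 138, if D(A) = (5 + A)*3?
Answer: -306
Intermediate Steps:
D(A) = 15 + 3*A
(D(-1) + (4 + 8)*(-15)) - 138 = ((15 + 3*(-1)) + (4 + 8)*(-15)) - 138 = ((15 - 3) + 12*(-15)) - 138 = (12 - 180) - 138 = -168 - 138 = -306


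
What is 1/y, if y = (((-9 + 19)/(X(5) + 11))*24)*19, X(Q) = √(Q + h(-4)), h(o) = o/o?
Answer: 11/4560 + √6/4560 ≈ 0.0029495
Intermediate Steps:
h(o) = 1
X(Q) = √(1 + Q) (X(Q) = √(Q + 1) = √(1 + Q))
y = 4560/(11 + √6) (y = (((-9 + 19)/(√(1 + 5) + 11))*24)*19 = ((10/(√6 + 11))*24)*19 = ((10/(11 + √6))*24)*19 = (240/(11 + √6))*19 = 4560/(11 + √6) ≈ 339.05)
1/y = 1/(10032/23 - 912*√6/23)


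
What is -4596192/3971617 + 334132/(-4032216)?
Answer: -4964970813229/4003604403318 ≈ -1.2401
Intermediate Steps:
-4596192/3971617 + 334132/(-4032216) = -4596192*1/3971617 + 334132*(-1/4032216) = -4596192/3971617 - 83533/1008054 = -4964970813229/4003604403318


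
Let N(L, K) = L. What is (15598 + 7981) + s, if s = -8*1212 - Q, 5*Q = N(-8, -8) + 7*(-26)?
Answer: 13921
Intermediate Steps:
Q = -38 (Q = (-8 + 7*(-26))/5 = (-8 - 182)/5 = (⅕)*(-190) = -38)
s = -9658 (s = -8*1212 - 1*(-38) = -9696 + 38 = -9658)
(15598 + 7981) + s = (15598 + 7981) - 9658 = 23579 - 9658 = 13921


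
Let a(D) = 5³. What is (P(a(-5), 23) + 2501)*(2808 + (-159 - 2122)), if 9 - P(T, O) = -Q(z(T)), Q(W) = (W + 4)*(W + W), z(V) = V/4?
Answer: 19870535/8 ≈ 2.4838e+6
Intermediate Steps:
z(V) = V/4 (z(V) = V*(¼) = V/4)
Q(W) = 2*W*(4 + W) (Q(W) = (4 + W)*(2*W) = 2*W*(4 + W))
a(D) = 125
P(T, O) = 9 + T*(4 + T/4)/2 (P(T, O) = 9 - (-1)*2*(T/4)*(4 + T/4) = 9 - (-1)*T*(4 + T/4)/2 = 9 + T*(4 + T/4)/2)
(P(a(-5), 23) + 2501)*(2808 + (-159 - 2122)) = ((9 + (⅛)*125*(16 + 125)) + 2501)*(2808 + (-159 - 2122)) = ((9 + (⅛)*125*141) + 2501)*(2808 - 2281) = ((9 + 17625/8) + 2501)*527 = (17697/8 + 2501)*527 = (37705/8)*527 = 19870535/8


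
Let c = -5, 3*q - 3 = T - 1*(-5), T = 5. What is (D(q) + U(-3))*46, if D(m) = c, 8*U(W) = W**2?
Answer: -713/4 ≈ -178.25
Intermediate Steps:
U(W) = W**2/8
q = 13/3 (q = 1 + (5 - 1*(-5))/3 = 1 + (5 + 5)/3 = 1 + (1/3)*10 = 1 + 10/3 = 13/3 ≈ 4.3333)
D(m) = -5
(D(q) + U(-3))*46 = (-5 + (1/8)*(-3)**2)*46 = (-5 + (1/8)*9)*46 = (-5 + 9/8)*46 = -31/8*46 = -713/4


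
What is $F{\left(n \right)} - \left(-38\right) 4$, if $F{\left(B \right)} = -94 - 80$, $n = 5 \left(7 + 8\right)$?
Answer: $-22$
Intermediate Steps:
$n = 75$ ($n = 5 \cdot 15 = 75$)
$F{\left(B \right)} = -174$ ($F{\left(B \right)} = -94 - 80 = -174$)
$F{\left(n \right)} - \left(-38\right) 4 = -174 - \left(-38\right) 4 = -174 - -152 = -174 + 152 = -22$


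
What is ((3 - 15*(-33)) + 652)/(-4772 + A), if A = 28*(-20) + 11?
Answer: -1150/5321 ≈ -0.21612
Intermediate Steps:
A = -549 (A = -560 + 11 = -549)
((3 - 15*(-33)) + 652)/(-4772 + A) = ((3 - 15*(-33)) + 652)/(-4772 - 549) = ((3 + 495) + 652)/(-5321) = (498 + 652)*(-1/5321) = 1150*(-1/5321) = -1150/5321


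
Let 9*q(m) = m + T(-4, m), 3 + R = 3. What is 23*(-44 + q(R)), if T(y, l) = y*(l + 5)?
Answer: -9568/9 ≈ -1063.1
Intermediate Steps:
R = 0 (R = -3 + 3 = 0)
T(y, l) = y*(5 + l)
q(m) = -20/9 - m/3 (q(m) = (m - 4*(5 + m))/9 = (m + (-20 - 4*m))/9 = (-20 - 3*m)/9 = -20/9 - m/3)
23*(-44 + q(R)) = 23*(-44 + (-20/9 - ⅓*0)) = 23*(-44 + (-20/9 + 0)) = 23*(-44 - 20/9) = 23*(-416/9) = -9568/9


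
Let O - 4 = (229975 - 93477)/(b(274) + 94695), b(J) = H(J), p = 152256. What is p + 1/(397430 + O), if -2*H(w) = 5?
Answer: 11460051972899401/75268311086 ≈ 1.5226e+5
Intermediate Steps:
H(w) = -5/2 (H(w) = -1/2*5 = -5/2)
b(J) = -5/2
O = 1030536/189385 (O = 4 + (229975 - 93477)/(-5/2 + 94695) = 4 + 136498/(189385/2) = 4 + 136498*(2/189385) = 4 + 272996/189385 = 1030536/189385 ≈ 5.4415)
p + 1/(397430 + O) = 152256 + 1/(397430 + 1030536/189385) = 152256 + 1/(75268311086/189385) = 152256 + 189385/75268311086 = 11460051972899401/75268311086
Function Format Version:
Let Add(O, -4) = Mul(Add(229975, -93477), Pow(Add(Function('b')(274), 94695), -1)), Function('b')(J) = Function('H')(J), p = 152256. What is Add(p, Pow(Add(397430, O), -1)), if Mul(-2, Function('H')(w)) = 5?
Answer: Rational(11460051972899401, 75268311086) ≈ 1.5226e+5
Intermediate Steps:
Function('H')(w) = Rational(-5, 2) (Function('H')(w) = Mul(Rational(-1, 2), 5) = Rational(-5, 2))
Function('b')(J) = Rational(-5, 2)
O = Rational(1030536, 189385) (O = Add(4, Mul(Add(229975, -93477), Pow(Add(Rational(-5, 2), 94695), -1))) = Add(4, Mul(136498, Pow(Rational(189385, 2), -1))) = Add(4, Mul(136498, Rational(2, 189385))) = Add(4, Rational(272996, 189385)) = Rational(1030536, 189385) ≈ 5.4415)
Add(p, Pow(Add(397430, O), -1)) = Add(152256, Pow(Add(397430, Rational(1030536, 189385)), -1)) = Add(152256, Pow(Rational(75268311086, 189385), -1)) = Add(152256, Rational(189385, 75268311086)) = Rational(11460051972899401, 75268311086)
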